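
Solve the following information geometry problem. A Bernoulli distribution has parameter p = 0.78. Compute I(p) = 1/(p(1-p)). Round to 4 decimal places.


For Bernoulli(p), Fisher information is I(p) = 1/(p*(1-p)).
p = 0.78, 1-p = 0.22.
p*(1-p) = 0.1716.
I(p) = 1/0.1716 = 5.8275

5.8275


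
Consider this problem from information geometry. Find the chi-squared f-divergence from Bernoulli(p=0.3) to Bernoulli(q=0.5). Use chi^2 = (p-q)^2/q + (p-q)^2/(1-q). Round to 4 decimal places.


Chi-squared divergence between Bernoulli distributions:
chi^2 = (p-q)^2/q + (p-q)^2/(1-q).
p = 0.3, q = 0.5, p-q = -0.2.
(p-q)^2 = 0.04.
term1 = 0.04/0.5 = 0.08.
term2 = 0.04/0.5 = 0.08.
chi^2 = 0.08 + 0.08 = 0.1600

0.1600


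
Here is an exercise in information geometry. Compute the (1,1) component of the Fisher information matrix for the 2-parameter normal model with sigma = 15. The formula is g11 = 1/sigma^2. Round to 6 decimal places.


For the 2-parameter normal family, the Fisher metric has:
  g11 = 1/sigma^2, g22 = 2/sigma^2.
sigma = 15, sigma^2 = 225.
g11 = 0.004444

0.004444


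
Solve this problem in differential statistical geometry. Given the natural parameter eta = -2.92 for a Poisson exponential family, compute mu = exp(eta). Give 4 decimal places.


Expectation parameter for Poisson exponential family:
mu = exp(eta).
eta = -2.92.
mu = exp(-2.92) = 0.0539

0.0539


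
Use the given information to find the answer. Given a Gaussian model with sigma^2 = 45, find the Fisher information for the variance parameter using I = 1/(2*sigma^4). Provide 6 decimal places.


Fisher information for variance: I(sigma^2) = 1/(2*sigma^4).
sigma^2 = 45, so sigma^4 = 2025.
I = 1/(2*2025) = 1/4050 = 0.000247

0.000247


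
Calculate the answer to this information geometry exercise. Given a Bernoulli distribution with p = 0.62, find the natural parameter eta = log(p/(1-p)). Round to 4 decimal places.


Natural parameter for Bernoulli: eta = log(p/(1-p)).
p = 0.62, 1-p = 0.38.
p/(1-p) = 1.631579.
eta = log(1.631579) = 0.4895

0.4895


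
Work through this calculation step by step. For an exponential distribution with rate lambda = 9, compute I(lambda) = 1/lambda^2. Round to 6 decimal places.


Fisher information for exponential: I(lambda) = 1/lambda^2.
lambda = 9, lambda^2 = 81.
I = 1/81 = 0.012346

0.012346


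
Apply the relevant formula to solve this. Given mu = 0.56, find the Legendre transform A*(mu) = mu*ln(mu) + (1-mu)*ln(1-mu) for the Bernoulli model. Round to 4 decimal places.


Legendre transform for Bernoulli:
A*(mu) = mu*log(mu) + (1-mu)*log(1-mu).
mu = 0.56, 1-mu = 0.44.
mu*log(mu) = 0.56*log(0.56) = -0.324698.
(1-mu)*log(1-mu) = 0.44*log(0.44) = -0.361231.
A* = -0.324698 + -0.361231 = -0.6859

-0.6859


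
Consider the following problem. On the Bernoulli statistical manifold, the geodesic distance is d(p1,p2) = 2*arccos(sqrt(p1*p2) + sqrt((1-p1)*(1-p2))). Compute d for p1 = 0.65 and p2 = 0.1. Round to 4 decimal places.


Geodesic distance on Bernoulli manifold:
d(p1,p2) = 2*arccos(sqrt(p1*p2) + sqrt((1-p1)*(1-p2))).
sqrt(p1*p2) = sqrt(0.65*0.1) = 0.254951.
sqrt((1-p1)*(1-p2)) = sqrt(0.35*0.9) = 0.561249.
arg = 0.254951 + 0.561249 = 0.8162.
d = 2*arccos(0.8162) = 1.2320

1.2320


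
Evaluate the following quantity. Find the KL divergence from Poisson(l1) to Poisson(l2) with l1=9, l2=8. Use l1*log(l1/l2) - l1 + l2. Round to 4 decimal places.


KL divergence for Poisson:
KL = l1*log(l1/l2) - l1 + l2.
l1 = 9, l2 = 8.
log(9/8) = 0.117783.
l1*log(l1/l2) = 9 * 0.117783 = 1.060047.
KL = 1.060047 - 9 + 8 = 0.0600

0.0600


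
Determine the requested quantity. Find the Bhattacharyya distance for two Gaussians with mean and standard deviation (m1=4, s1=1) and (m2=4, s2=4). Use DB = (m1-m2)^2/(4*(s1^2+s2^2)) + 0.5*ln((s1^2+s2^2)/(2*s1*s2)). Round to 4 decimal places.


Bhattacharyya distance between two Gaussians:
DB = (m1-m2)^2/(4*(s1^2+s2^2)) + (1/2)*ln((s1^2+s2^2)/(2*s1*s2)).
(m1-m2)^2 = (0)^2 = 0.
s1^2+s2^2 = 1 + 16 = 17.
term1 = 0/68 = 0.0.
term2 = 0.5*ln(17/8.0) = 0.376886.
DB = 0.0 + 0.376886 = 0.3769

0.3769


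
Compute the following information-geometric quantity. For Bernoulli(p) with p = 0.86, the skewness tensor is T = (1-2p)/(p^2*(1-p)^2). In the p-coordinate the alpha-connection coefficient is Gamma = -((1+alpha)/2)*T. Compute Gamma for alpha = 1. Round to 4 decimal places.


Skewness (Amari-Chentsov) tensor: T = (1-2p)/(p^2*(1-p)^2).
p = 0.86, 1-2p = -0.72, p^2 = 0.7396, (1-p)^2 = 0.0196.
T = -0.72/(0.7396 * 0.0196) = -49.668326.
In the p-coordinate, Gamma^(alpha) = Gamma^(0) - (alpha/2)*T with Gamma^(0) = (1/2)*g'(p) = -T/2,
so Gamma^(alpha) = -((1+alpha)/2)*T.
alpha = 1, -(1+alpha)/2 = -1.0.
Gamma = -1.0 * -49.668326 = 49.6683

49.6683


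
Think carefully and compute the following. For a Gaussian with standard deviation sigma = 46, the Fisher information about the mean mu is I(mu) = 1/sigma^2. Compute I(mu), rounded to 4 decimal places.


The Fisher information for the mean of a normal distribution is I(mu) = 1/sigma^2.
sigma = 46, so sigma^2 = 2116.
I(mu) = 1/2116 = 0.0005

0.0005


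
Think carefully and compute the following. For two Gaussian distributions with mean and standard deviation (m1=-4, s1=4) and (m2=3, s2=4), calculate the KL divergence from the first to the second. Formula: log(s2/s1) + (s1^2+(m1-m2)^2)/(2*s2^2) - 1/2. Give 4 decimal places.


KL divergence between normal distributions:
KL = log(s2/s1) + (s1^2 + (m1-m2)^2)/(2*s2^2) - 1/2.
log(4/4) = 0.0.
(4^2 + (-4-3)^2)/(2*4^2) = (16 + 49)/32 = 2.03125.
KL = 0.0 + 2.03125 - 0.5 = 1.5313

1.5313


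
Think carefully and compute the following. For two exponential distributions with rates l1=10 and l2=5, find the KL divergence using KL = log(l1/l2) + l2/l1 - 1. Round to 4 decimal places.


KL divergence for exponential family:
KL = log(l1/l2) + l2/l1 - 1.
log(10/5) = 0.693147.
5/10 = 0.5.
KL = 0.693147 + 0.5 - 1 = 0.1931

0.1931


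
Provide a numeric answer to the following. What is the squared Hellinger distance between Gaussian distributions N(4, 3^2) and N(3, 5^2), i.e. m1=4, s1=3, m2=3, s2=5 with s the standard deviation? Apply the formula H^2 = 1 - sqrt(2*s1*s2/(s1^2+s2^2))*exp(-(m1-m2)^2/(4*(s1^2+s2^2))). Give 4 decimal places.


Squared Hellinger distance for Gaussians:
H^2 = 1 - sqrt(2*s1*s2/(s1^2+s2^2)) * exp(-(m1-m2)^2/(4*(s1^2+s2^2))).
s1^2 = 9, s2^2 = 25, s1^2+s2^2 = 34.
sqrt(2*3*5/(34)) = 0.939336.
(m1-m2)^2 = (1)^2 = 1.
exp(-1/(4*34)) = exp(-0.007353) = 0.992674.
H^2 = 1 - 0.939336*0.992674 = 0.0675

0.0675


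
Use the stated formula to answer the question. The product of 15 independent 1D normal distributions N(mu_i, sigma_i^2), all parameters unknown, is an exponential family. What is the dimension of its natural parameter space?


Exponential family dimension calculation:
Each univariate normal has two natural parameters (mu/sigma^2 and -1/(2 sigma^2)).
With 15 independent components, dim = 2 * 15 = 30.

30


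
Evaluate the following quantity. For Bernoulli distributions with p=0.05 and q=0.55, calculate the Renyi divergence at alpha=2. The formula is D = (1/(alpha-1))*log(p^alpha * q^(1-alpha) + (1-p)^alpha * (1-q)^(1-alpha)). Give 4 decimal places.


Renyi divergence of order alpha between Bernoulli distributions:
D = (1/(alpha-1))*log(p^alpha * q^(1-alpha) + (1-p)^alpha * (1-q)^(1-alpha)).
alpha = 2, p = 0.05, q = 0.55.
p^alpha * q^(1-alpha) = 0.05^2 * 0.55^-1 = 0.004545.
(1-p)^alpha * (1-q)^(1-alpha) = 0.95^2 * 0.45^-1 = 2.005556.
sum = 0.004545 + 2.005556 = 2.010101.
D = (1/1)*log(2.010101) = 0.6982

0.6982


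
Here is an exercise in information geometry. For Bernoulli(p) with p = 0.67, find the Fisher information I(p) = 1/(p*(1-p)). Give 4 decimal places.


For Bernoulli(p), Fisher information is I(p) = 1/(p*(1-p)).
p = 0.67, 1-p = 0.33.
p*(1-p) = 0.2211.
I(p) = 1/0.2211 = 4.5228

4.5228


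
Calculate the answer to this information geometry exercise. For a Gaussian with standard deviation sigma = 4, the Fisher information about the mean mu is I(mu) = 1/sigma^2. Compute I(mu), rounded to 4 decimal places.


The Fisher information for the mean of a normal distribution is I(mu) = 1/sigma^2.
sigma = 4, so sigma^2 = 16.
I(mu) = 1/16 = 0.0625

0.0625


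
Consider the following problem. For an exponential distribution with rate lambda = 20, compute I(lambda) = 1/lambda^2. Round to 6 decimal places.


Fisher information for exponential: I(lambda) = 1/lambda^2.
lambda = 20, lambda^2 = 400.
I = 1/400 = 0.002500

0.002500


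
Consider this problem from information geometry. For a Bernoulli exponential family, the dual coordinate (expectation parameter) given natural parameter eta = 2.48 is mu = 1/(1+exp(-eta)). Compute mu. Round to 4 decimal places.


Dual coordinate (expectation parameter) for Bernoulli:
mu = 1/(1+exp(-eta)).
eta = 2.48.
exp(-eta) = exp(-2.48) = 0.083743.
mu = 1/(1+0.083743) = 0.9227

0.9227


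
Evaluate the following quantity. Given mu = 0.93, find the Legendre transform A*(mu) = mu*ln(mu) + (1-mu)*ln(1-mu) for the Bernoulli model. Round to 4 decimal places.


Legendre transform for Bernoulli:
A*(mu) = mu*log(mu) + (1-mu)*log(1-mu).
mu = 0.93, 1-mu = 0.07.
mu*log(mu) = 0.93*log(0.93) = -0.067491.
(1-mu)*log(1-mu) = 0.07*log(0.07) = -0.186148.
A* = -0.067491 + -0.186148 = -0.2536

-0.2536


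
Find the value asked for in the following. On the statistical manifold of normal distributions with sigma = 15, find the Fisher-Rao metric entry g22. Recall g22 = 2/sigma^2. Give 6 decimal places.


For the 2-parameter normal family, the Fisher metric has:
  g11 = 1/sigma^2, g22 = 2/sigma^2.
sigma = 15, sigma^2 = 225.
g22 = 0.008889

0.008889


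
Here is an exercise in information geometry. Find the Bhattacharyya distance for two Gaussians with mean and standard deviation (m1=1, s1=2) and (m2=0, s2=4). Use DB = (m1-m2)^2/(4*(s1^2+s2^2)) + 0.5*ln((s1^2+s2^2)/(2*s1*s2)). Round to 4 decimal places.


Bhattacharyya distance between two Gaussians:
DB = (m1-m2)^2/(4*(s1^2+s2^2)) + (1/2)*ln((s1^2+s2^2)/(2*s1*s2)).
(m1-m2)^2 = (1)^2 = 1.
s1^2+s2^2 = 4 + 16 = 20.
term1 = 1/80 = 0.0125.
term2 = 0.5*ln(20/16.0) = 0.111572.
DB = 0.0125 + 0.111572 = 0.1241

0.1241


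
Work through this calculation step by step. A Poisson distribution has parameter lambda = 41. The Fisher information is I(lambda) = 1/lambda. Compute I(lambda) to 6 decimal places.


Fisher information for Poisson: I(lambda) = 1/lambda.
lambda = 41.
I(lambda) = 1/41 = 0.024390

0.024390


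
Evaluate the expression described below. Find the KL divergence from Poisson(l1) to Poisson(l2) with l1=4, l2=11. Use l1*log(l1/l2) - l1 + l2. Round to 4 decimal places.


KL divergence for Poisson:
KL = l1*log(l1/l2) - l1 + l2.
l1 = 4, l2 = 11.
log(4/11) = -1.011601.
l1*log(l1/l2) = 4 * -1.011601 = -4.046404.
KL = -4.046404 - 4 + 11 = 2.9536

2.9536


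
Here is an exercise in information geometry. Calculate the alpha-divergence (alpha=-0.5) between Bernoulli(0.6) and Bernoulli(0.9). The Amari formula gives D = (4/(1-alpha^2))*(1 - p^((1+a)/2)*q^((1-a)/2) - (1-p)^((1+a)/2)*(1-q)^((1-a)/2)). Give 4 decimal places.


Amari alpha-divergence:
D = (4/(1-alpha^2))*(1 - p^((1+a)/2)*q^((1-a)/2) - (1-p)^((1+a)/2)*(1-q)^((1-a)/2)).
alpha = -0.5, p = 0.6, q = 0.9.
e1 = (1+alpha)/2 = 0.25, e2 = (1-alpha)/2 = 0.75.
t1 = p^e1 * q^e2 = 0.6^0.25 * 0.9^0.75 = 0.813242.
t2 = (1-p)^e1 * (1-q)^e2 = 0.4^0.25 * 0.1^0.75 = 0.141421.
4/(1-alpha^2) = 5.333333.
D = 5.333333*(1 - 0.813242 - 0.141421) = 0.2418

0.2418


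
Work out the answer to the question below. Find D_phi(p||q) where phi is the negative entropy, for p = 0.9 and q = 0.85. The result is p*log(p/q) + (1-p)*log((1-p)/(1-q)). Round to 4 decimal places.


Bregman divergence with negative entropy generator:
D = p*log(p/q) + (1-p)*log((1-p)/(1-q)).
p = 0.9, q = 0.85.
p*log(p/q) = 0.9*log(0.9/0.85) = 0.051443.
(1-p)*log((1-p)/(1-q)) = 0.1*log(0.1/0.15) = -0.040547.
D = 0.051443 + -0.040547 = 0.0109

0.0109


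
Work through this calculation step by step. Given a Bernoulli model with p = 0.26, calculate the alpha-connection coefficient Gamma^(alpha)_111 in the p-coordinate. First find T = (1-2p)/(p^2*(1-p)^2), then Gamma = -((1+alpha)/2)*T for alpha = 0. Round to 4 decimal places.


Skewness (Amari-Chentsov) tensor: T = (1-2p)/(p^2*(1-p)^2).
p = 0.26, 1-2p = 0.48, p^2 = 0.0676, (1-p)^2 = 0.5476.
T = 0.48/(0.0676 * 0.5476) = 12.966749.
In the p-coordinate, Gamma^(alpha) = Gamma^(0) - (alpha/2)*T with Gamma^(0) = (1/2)*g'(p) = -T/2,
so Gamma^(alpha) = -((1+alpha)/2)*T.
alpha = 0, -(1+alpha)/2 = -0.5.
Gamma = -0.5 * 12.966749 = -6.4834

-6.4834


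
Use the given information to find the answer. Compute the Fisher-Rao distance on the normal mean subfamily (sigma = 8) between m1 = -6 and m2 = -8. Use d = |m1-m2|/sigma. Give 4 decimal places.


On the fixed-variance normal subfamily, geodesic distance = |m1-m2|/sigma.
|-6 - -8| = 2.
sigma = 8.
d = 2/8 = 0.2500

0.2500


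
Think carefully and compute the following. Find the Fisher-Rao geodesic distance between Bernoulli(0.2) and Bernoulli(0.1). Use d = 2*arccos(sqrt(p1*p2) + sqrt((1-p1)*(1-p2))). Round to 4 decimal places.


Geodesic distance on Bernoulli manifold:
d(p1,p2) = 2*arccos(sqrt(p1*p2) + sqrt((1-p1)*(1-p2))).
sqrt(p1*p2) = sqrt(0.2*0.1) = 0.141421.
sqrt((1-p1)*(1-p2)) = sqrt(0.8*0.9) = 0.848528.
arg = 0.141421 + 0.848528 = 0.989949.
d = 2*arccos(0.989949) = 0.2838

0.2838


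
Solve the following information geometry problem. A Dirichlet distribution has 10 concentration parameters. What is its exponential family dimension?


Exponential family dimension calculation:
Dirichlet with 10 components has 10 natural parameters.

10


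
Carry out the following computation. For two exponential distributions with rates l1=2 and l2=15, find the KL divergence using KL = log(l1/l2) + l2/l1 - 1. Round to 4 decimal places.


KL divergence for exponential family:
KL = log(l1/l2) + l2/l1 - 1.
log(2/15) = -2.014903.
15/2 = 7.5.
KL = -2.014903 + 7.5 - 1 = 4.4851

4.4851


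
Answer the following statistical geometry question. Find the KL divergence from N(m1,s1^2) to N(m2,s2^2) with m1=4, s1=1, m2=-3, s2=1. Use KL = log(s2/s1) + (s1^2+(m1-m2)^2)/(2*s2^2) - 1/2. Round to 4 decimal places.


KL divergence between normal distributions:
KL = log(s2/s1) + (s1^2 + (m1-m2)^2)/(2*s2^2) - 1/2.
log(1/1) = 0.0.
(1^2 + (4--3)^2)/(2*1^2) = (1 + 49)/2 = 25.0.
KL = 0.0 + 25.0 - 0.5 = 24.5000

24.5000


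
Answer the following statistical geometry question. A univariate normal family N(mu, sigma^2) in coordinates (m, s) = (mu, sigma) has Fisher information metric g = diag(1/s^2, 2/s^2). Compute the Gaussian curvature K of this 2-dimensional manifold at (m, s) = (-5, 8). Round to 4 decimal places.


The metric has the form g = (A dm^2 + B ds^2)/s^2 with A = 1, B = 2.
Substitute u = sqrt(A/B)*m: g = B*(du^2 + ds^2)/s^2, i.e. B times the
Poincare upper half-plane metric, which has constant Gaussian curvature -1.
Scaling a 2D metric by a constant c divides the Gaussian curvature by c,
so K = -1/B = -1/(2) = -0.5000 everywhere (the point (m, s) = (-5, 8) is irrelevant:
the curvature is constant).
The requested Gaussian curvature is K = -0.5000.

-0.5000


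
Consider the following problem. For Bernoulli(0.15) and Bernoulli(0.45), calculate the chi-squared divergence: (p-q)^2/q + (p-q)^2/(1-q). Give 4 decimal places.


Chi-squared divergence between Bernoulli distributions:
chi^2 = (p-q)^2/q + (p-q)^2/(1-q).
p = 0.15, q = 0.45, p-q = -0.3.
(p-q)^2 = 0.09.
term1 = 0.09/0.45 = 0.2.
term2 = 0.09/0.55 = 0.163636.
chi^2 = 0.2 + 0.163636 = 0.3636

0.3636


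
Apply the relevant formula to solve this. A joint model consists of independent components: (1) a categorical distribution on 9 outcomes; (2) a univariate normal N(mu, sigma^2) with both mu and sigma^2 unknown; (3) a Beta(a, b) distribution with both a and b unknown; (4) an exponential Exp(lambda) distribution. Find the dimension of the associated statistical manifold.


The dimension of a statistical manifold equals the number of free
(independent) real parameters of the model. For a product of independent
blocks the parameter counts add.
- categorical on 9 outcomes (probabilities sum to 1): 9-1 = 8.
- normal (mu, sigma^2): 2.
- Beta (a, b): 2.
- exponential (lambda): 1.
Total = 8 + 2 + 2 + 1 = 13.
Dimension = 13

13


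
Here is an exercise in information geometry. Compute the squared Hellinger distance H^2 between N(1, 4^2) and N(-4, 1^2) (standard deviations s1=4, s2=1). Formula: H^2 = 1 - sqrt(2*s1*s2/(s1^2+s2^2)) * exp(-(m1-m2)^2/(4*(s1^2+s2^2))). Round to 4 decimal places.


Squared Hellinger distance for Gaussians:
H^2 = 1 - sqrt(2*s1*s2/(s1^2+s2^2)) * exp(-(m1-m2)^2/(4*(s1^2+s2^2))).
s1^2 = 16, s2^2 = 1, s1^2+s2^2 = 17.
sqrt(2*4*1/(17)) = 0.685994.
(m1-m2)^2 = (5)^2 = 25.
exp(-25/(4*17)) = exp(-0.367647) = 0.692362.
H^2 = 1 - 0.685994*0.692362 = 0.5250

0.5250


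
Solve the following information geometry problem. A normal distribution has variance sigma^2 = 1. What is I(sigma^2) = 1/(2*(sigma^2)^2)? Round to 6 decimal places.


Fisher information for variance: I(sigma^2) = 1/(2*sigma^4).
sigma^2 = 1, so sigma^4 = 1.
I = 1/(2*1) = 1/2 = 0.500000

0.500000


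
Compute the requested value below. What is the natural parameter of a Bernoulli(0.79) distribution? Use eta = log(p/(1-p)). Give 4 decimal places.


Natural parameter for Bernoulli: eta = log(p/(1-p)).
p = 0.79, 1-p = 0.21.
p/(1-p) = 3.761905.
eta = log(3.761905) = 1.3249

1.3249


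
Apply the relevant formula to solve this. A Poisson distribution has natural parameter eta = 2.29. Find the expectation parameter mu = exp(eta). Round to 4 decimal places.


Expectation parameter for Poisson exponential family:
mu = exp(eta).
eta = 2.29.
mu = exp(2.29) = 9.8749

9.8749


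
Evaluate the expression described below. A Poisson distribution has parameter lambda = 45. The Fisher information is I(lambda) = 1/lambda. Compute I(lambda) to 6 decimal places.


Fisher information for Poisson: I(lambda) = 1/lambda.
lambda = 45.
I(lambda) = 1/45 = 0.022222

0.022222


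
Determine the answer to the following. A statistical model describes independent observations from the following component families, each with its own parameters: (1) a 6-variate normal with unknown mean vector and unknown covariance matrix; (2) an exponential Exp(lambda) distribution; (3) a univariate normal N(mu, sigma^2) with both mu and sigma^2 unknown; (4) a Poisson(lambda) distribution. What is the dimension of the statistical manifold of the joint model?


The dimension of a statistical manifold equals the number of free
(independent) real parameters of the model. For a product of independent
blocks the parameter counts add.
- 6-variate normal: 6 (mean) + 6*7/2 = 21 (symmetric covariance) = 27.
- exponential (lambda): 1.
- normal (mu, sigma^2): 2.
- Poisson (lambda): 1.
Total = 27 + 1 + 2 + 1 = 31.
Dimension = 31

31


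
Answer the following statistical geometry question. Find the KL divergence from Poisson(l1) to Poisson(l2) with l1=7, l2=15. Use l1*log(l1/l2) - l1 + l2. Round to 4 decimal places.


KL divergence for Poisson:
KL = l1*log(l1/l2) - l1 + l2.
l1 = 7, l2 = 15.
log(7/15) = -0.76214.
l1*log(l1/l2) = 7 * -0.76214 = -5.33498.
KL = -5.33498 - 7 + 15 = 2.6650

2.6650


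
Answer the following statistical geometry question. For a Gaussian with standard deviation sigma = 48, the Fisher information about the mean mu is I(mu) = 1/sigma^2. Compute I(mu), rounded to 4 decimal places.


The Fisher information for the mean of a normal distribution is I(mu) = 1/sigma^2.
sigma = 48, so sigma^2 = 2304.
I(mu) = 1/2304 = 0.0004

0.0004


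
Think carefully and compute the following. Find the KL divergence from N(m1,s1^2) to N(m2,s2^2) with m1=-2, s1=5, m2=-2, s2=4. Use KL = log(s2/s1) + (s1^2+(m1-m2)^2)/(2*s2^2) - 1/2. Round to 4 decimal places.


KL divergence between normal distributions:
KL = log(s2/s1) + (s1^2 + (m1-m2)^2)/(2*s2^2) - 1/2.
log(4/5) = -0.223144.
(5^2 + (-2--2)^2)/(2*4^2) = (25 + 0)/32 = 0.78125.
KL = -0.223144 + 0.78125 - 0.5 = 0.0581

0.0581


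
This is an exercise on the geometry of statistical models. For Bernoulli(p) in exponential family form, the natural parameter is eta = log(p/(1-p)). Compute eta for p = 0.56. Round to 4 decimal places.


Natural parameter for Bernoulli: eta = log(p/(1-p)).
p = 0.56, 1-p = 0.44.
p/(1-p) = 1.272727.
eta = log(1.272727) = 0.2412

0.2412


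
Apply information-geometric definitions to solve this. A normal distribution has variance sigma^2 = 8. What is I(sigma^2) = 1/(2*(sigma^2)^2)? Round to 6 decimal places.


Fisher information for variance: I(sigma^2) = 1/(2*sigma^4).
sigma^2 = 8, so sigma^4 = 64.
I = 1/(2*64) = 1/128 = 0.007813

0.007813


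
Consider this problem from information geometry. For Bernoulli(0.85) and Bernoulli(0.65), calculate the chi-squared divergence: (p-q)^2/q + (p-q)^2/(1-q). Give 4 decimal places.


Chi-squared divergence between Bernoulli distributions:
chi^2 = (p-q)^2/q + (p-q)^2/(1-q).
p = 0.85, q = 0.65, p-q = 0.2.
(p-q)^2 = 0.04.
term1 = 0.04/0.65 = 0.061538.
term2 = 0.04/0.35 = 0.114286.
chi^2 = 0.061538 + 0.114286 = 0.1758

0.1758


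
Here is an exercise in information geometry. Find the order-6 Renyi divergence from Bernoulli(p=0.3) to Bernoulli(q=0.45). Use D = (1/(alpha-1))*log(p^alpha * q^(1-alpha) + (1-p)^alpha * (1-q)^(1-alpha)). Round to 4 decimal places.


Renyi divergence of order alpha between Bernoulli distributions:
D = (1/(alpha-1))*log(p^alpha * q^(1-alpha) + (1-p)^alpha * (1-q)^(1-alpha)).
alpha = 6, p = 0.3, q = 0.45.
p^alpha * q^(1-alpha) = 0.3^6 * 0.45^-5 = 0.039506.
(1-p)^alpha * (1-q)^(1-alpha) = 0.7^6 * 0.55^-5 = 2.337625.
sum = 0.039506 + 2.337625 = 2.377131.
D = (1/5)*log(2.377131) = 0.1732

0.1732


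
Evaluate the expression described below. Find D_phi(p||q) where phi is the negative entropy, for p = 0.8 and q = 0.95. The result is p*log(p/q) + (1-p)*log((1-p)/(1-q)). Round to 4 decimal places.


Bregman divergence with negative entropy generator:
D = p*log(p/q) + (1-p)*log((1-p)/(1-q)).
p = 0.8, q = 0.95.
p*log(p/q) = 0.8*log(0.8/0.95) = -0.13748.
(1-p)*log((1-p)/(1-q)) = 0.2*log(0.2/0.05) = 0.277259.
D = -0.13748 + 0.277259 = 0.1398

0.1398


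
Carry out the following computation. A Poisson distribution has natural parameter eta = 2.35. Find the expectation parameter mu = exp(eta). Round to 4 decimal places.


Expectation parameter for Poisson exponential family:
mu = exp(eta).
eta = 2.35.
mu = exp(2.35) = 10.4856

10.4856


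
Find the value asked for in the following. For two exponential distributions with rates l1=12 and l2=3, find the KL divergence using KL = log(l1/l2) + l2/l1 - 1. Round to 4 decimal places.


KL divergence for exponential family:
KL = log(l1/l2) + l2/l1 - 1.
log(12/3) = 1.386294.
3/12 = 0.25.
KL = 1.386294 + 0.25 - 1 = 0.6363

0.6363


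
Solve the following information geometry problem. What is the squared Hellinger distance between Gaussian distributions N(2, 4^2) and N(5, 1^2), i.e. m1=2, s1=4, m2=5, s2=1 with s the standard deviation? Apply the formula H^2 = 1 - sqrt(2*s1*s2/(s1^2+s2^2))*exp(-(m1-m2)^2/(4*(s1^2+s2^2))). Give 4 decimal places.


Squared Hellinger distance for Gaussians:
H^2 = 1 - sqrt(2*s1*s2/(s1^2+s2^2)) * exp(-(m1-m2)^2/(4*(s1^2+s2^2))).
s1^2 = 16, s2^2 = 1, s1^2+s2^2 = 17.
sqrt(2*4*1/(17)) = 0.685994.
(m1-m2)^2 = (-3)^2 = 9.
exp(-9/(4*17)) = exp(-0.132353) = 0.876032.
H^2 = 1 - 0.685994*0.876032 = 0.3990

0.3990


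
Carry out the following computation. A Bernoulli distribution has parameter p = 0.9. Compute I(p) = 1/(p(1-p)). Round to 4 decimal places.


For Bernoulli(p), Fisher information is I(p) = 1/(p*(1-p)).
p = 0.9, 1-p = 0.1.
p*(1-p) = 0.09.
I(p) = 1/0.09 = 11.1111

11.1111


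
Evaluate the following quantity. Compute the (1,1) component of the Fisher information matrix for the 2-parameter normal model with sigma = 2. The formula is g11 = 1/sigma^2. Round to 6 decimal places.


For the 2-parameter normal family, the Fisher metric has:
  g11 = 1/sigma^2, g22 = 2/sigma^2.
sigma = 2, sigma^2 = 4.
g11 = 0.250000

0.250000


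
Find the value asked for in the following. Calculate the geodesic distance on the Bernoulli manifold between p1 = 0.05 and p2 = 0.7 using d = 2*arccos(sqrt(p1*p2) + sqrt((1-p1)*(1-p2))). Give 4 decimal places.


Geodesic distance on Bernoulli manifold:
d(p1,p2) = 2*arccos(sqrt(p1*p2) + sqrt((1-p1)*(1-p2))).
sqrt(p1*p2) = sqrt(0.05*0.7) = 0.187083.
sqrt((1-p1)*(1-p2)) = sqrt(0.95*0.3) = 0.533854.
arg = 0.187083 + 0.533854 = 0.720937.
d = 2*arccos(0.720937) = 1.5313

1.5313


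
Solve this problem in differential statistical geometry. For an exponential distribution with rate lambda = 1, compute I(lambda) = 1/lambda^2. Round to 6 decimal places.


Fisher information for exponential: I(lambda) = 1/lambda^2.
lambda = 1, lambda^2 = 1.
I = 1/1 = 1.000000

1.000000


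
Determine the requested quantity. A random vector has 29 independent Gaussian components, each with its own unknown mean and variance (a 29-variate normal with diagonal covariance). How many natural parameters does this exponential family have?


Exponential family dimension calculation:
Each univariate normal has two natural parameters (mu/sigma^2 and -1/(2 sigma^2)).
With 29 independent components, dim = 2 * 29 = 58.

58


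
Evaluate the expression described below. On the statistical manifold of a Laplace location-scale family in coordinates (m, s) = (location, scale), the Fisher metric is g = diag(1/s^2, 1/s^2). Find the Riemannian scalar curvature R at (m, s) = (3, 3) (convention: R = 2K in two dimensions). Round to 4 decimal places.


The metric has the form g = (A dm^2 + B ds^2)/s^2 with A = 1, B = 1.
Substitute u = sqrt(A/B)*m: g = B*(du^2 + ds^2)/s^2, i.e. B times the
Poincare upper half-plane metric, which has constant Gaussian curvature -1.
Scaling a 2D metric by a constant c divides the Gaussian curvature by c,
so K = -1/B = -1/(1) = -1.0000 everywhere (the point (m, s) = (3, 3) is irrelevant:
the curvature is constant).
Scalar curvature in dimension 2: R = 2K = -2/(1) = -2.0000.

-2.0000


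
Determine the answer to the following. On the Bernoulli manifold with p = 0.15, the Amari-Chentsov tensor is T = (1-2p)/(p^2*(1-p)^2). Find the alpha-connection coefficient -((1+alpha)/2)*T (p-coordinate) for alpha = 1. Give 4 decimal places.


Skewness (Amari-Chentsov) tensor: T = (1-2p)/(p^2*(1-p)^2).
p = 0.15, 1-2p = 0.7, p^2 = 0.0225, (1-p)^2 = 0.7225.
T = 0.7/(0.0225 * 0.7225) = 43.060361.
In the p-coordinate, Gamma^(alpha) = Gamma^(0) - (alpha/2)*T with Gamma^(0) = (1/2)*g'(p) = -T/2,
so Gamma^(alpha) = -((1+alpha)/2)*T.
alpha = 1, -(1+alpha)/2 = -1.0.
Gamma = -1.0 * 43.060361 = -43.0604

-43.0604


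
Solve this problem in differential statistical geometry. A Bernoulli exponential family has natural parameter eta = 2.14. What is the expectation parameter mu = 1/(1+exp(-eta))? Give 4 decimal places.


Dual coordinate (expectation parameter) for Bernoulli:
mu = 1/(1+exp(-eta)).
eta = 2.14.
exp(-eta) = exp(-2.14) = 0.117655.
mu = 1/(1+0.117655) = 0.8947

0.8947


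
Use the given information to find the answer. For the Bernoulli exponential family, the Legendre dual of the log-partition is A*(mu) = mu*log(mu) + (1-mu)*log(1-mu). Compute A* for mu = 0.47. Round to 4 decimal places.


Legendre transform for Bernoulli:
A*(mu) = mu*log(mu) + (1-mu)*log(1-mu).
mu = 0.47, 1-mu = 0.53.
mu*log(mu) = 0.47*log(0.47) = -0.354861.
(1-mu)*log(1-mu) = 0.53*log(0.53) = -0.336485.
A* = -0.354861 + -0.336485 = -0.6913

-0.6913


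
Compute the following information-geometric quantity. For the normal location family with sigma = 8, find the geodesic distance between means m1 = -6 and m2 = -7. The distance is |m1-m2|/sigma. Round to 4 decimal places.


On the fixed-variance normal subfamily, geodesic distance = |m1-m2|/sigma.
|-6 - -7| = 1.
sigma = 8.
d = 1/8 = 0.1250

0.1250


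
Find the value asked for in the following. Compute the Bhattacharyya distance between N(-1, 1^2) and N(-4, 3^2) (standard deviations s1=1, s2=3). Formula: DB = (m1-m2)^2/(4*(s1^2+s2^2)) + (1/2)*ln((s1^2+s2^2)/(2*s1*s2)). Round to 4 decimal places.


Bhattacharyya distance between two Gaussians:
DB = (m1-m2)^2/(4*(s1^2+s2^2)) + (1/2)*ln((s1^2+s2^2)/(2*s1*s2)).
(m1-m2)^2 = (3)^2 = 9.
s1^2+s2^2 = 1 + 9 = 10.
term1 = 9/40 = 0.225.
term2 = 0.5*ln(10/6.0) = 0.255413.
DB = 0.225 + 0.255413 = 0.4804

0.4804


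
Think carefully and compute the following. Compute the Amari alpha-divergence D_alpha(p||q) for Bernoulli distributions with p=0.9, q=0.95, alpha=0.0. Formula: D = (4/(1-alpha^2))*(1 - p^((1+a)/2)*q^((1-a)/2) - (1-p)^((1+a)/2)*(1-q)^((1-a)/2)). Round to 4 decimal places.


Amari alpha-divergence:
D = (4/(1-alpha^2))*(1 - p^((1+a)/2)*q^((1-a)/2) - (1-p)^((1+a)/2)*(1-q)^((1-a)/2)).
alpha = 0.0, p = 0.9, q = 0.95.
e1 = (1+alpha)/2 = 0.5, e2 = (1-alpha)/2 = 0.5.
t1 = p^e1 * q^e2 = 0.9^0.5 * 0.95^0.5 = 0.924662.
t2 = (1-p)^e1 * (1-q)^e2 = 0.1^0.5 * 0.05^0.5 = 0.070711.
4/(1-alpha^2) = 4.0.
D = 4.0*(1 - 0.924662 - 0.070711) = 0.0185

0.0185


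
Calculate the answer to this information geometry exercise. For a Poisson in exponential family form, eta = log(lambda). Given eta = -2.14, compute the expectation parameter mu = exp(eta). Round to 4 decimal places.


Expectation parameter for Poisson exponential family:
mu = exp(eta).
eta = -2.14.
mu = exp(-2.14) = 0.1177

0.1177


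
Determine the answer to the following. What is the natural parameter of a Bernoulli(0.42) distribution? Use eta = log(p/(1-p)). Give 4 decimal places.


Natural parameter for Bernoulli: eta = log(p/(1-p)).
p = 0.42, 1-p = 0.58.
p/(1-p) = 0.724138.
eta = log(0.724138) = -0.3228

-0.3228


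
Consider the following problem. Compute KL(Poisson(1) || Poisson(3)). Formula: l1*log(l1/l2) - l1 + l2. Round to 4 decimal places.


KL divergence for Poisson:
KL = l1*log(l1/l2) - l1 + l2.
l1 = 1, l2 = 3.
log(1/3) = -1.098612.
l1*log(l1/l2) = 1 * -1.098612 = -1.098612.
KL = -1.098612 - 1 + 3 = 0.9014

0.9014


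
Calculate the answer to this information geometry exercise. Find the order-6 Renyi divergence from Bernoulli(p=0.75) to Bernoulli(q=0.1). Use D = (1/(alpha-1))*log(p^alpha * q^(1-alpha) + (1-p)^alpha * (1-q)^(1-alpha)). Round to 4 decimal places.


Renyi divergence of order alpha between Bernoulli distributions:
D = (1/(alpha-1))*log(p^alpha * q^(1-alpha) + (1-p)^alpha * (1-q)^(1-alpha)).
alpha = 6, p = 0.75, q = 0.1.
p^alpha * q^(1-alpha) = 0.75^6 * 0.1^-5 = 17797.851562.
(1-p)^alpha * (1-q)^(1-alpha) = 0.25^6 * 0.9^-5 = 0.000413.
sum = 17797.851562 + 0.000413 = 17797.851976.
D = (1/5)*log(17797.851976) = 1.9574

1.9574


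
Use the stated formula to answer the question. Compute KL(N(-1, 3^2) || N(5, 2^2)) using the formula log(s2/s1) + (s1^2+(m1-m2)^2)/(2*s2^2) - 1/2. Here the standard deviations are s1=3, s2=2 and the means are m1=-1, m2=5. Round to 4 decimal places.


KL divergence between normal distributions:
KL = log(s2/s1) + (s1^2 + (m1-m2)^2)/(2*s2^2) - 1/2.
log(2/3) = -0.405465.
(3^2 + (-1-5)^2)/(2*2^2) = (9 + 36)/8 = 5.625.
KL = -0.405465 + 5.625 - 0.5 = 4.7195

4.7195


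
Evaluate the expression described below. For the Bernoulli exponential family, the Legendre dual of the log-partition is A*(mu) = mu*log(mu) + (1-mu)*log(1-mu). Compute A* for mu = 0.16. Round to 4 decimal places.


Legendre transform for Bernoulli:
A*(mu) = mu*log(mu) + (1-mu)*log(1-mu).
mu = 0.16, 1-mu = 0.84.
mu*log(mu) = 0.16*log(0.16) = -0.293213.
(1-mu)*log(1-mu) = 0.84*log(0.84) = -0.146457.
A* = -0.293213 + -0.146457 = -0.4397

-0.4397


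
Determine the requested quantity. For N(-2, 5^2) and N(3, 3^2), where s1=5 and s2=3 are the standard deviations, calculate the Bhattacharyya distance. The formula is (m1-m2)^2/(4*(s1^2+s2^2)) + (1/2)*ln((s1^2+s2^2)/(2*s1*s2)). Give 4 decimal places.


Bhattacharyya distance between two Gaussians:
DB = (m1-m2)^2/(4*(s1^2+s2^2)) + (1/2)*ln((s1^2+s2^2)/(2*s1*s2)).
(m1-m2)^2 = (-5)^2 = 25.
s1^2+s2^2 = 25 + 9 = 34.
term1 = 25/136 = 0.183824.
term2 = 0.5*ln(34/30.0) = 0.062582.
DB = 0.183824 + 0.062582 = 0.2464

0.2464


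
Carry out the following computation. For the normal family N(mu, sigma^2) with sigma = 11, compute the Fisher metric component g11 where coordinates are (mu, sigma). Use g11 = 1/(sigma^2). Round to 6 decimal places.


For the 2-parameter normal family, the Fisher metric has:
  g11 = 1/sigma^2, g22 = 2/sigma^2.
sigma = 11, sigma^2 = 121.
g11 = 0.008264

0.008264


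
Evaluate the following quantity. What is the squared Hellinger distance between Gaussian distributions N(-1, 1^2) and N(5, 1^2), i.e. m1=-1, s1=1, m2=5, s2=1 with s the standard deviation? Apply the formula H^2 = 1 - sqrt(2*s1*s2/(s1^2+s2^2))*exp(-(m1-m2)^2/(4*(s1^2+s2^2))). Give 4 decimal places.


Squared Hellinger distance for Gaussians:
H^2 = 1 - sqrt(2*s1*s2/(s1^2+s2^2)) * exp(-(m1-m2)^2/(4*(s1^2+s2^2))).
s1^2 = 1, s2^2 = 1, s1^2+s2^2 = 2.
sqrt(2*1*1/(2)) = 1.0.
(m1-m2)^2 = (-6)^2 = 36.
exp(-36/(4*2)) = exp(-4.5) = 0.011109.
H^2 = 1 - 1.0*0.011109 = 0.9889

0.9889


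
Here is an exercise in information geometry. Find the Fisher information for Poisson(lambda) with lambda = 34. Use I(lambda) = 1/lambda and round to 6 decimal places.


Fisher information for Poisson: I(lambda) = 1/lambda.
lambda = 34.
I(lambda) = 1/34 = 0.029412

0.029412


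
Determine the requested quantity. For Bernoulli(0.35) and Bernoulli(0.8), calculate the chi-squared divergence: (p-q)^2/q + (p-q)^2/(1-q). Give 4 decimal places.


Chi-squared divergence between Bernoulli distributions:
chi^2 = (p-q)^2/q + (p-q)^2/(1-q).
p = 0.35, q = 0.8, p-q = -0.45.
(p-q)^2 = 0.2025.
term1 = 0.2025/0.8 = 0.253125.
term2 = 0.2025/0.2 = 1.0125.
chi^2 = 0.253125 + 1.0125 = 1.2656

1.2656


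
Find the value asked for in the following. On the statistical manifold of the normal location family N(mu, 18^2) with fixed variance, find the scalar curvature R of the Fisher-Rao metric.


This family has a single free parameter, so its statistical manifold
is 1-dimensional. The Riemann curvature tensor of any 1-dimensional
Riemannian manifold vanishes identically, so R = 0.

0


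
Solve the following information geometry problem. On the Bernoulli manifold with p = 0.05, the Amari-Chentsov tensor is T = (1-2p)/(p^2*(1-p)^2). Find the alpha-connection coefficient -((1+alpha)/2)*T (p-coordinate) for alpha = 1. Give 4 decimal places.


Skewness (Amari-Chentsov) tensor: T = (1-2p)/(p^2*(1-p)^2).
p = 0.05, 1-2p = 0.9, p^2 = 0.0025, (1-p)^2 = 0.9025.
T = 0.9/(0.0025 * 0.9025) = 398.891967.
In the p-coordinate, Gamma^(alpha) = Gamma^(0) - (alpha/2)*T with Gamma^(0) = (1/2)*g'(p) = -T/2,
so Gamma^(alpha) = -((1+alpha)/2)*T.
alpha = 1, -(1+alpha)/2 = -1.0.
Gamma = -1.0 * 398.891967 = -398.8920

-398.8920


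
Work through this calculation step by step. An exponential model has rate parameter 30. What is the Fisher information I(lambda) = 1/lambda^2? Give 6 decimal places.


Fisher information for exponential: I(lambda) = 1/lambda^2.
lambda = 30, lambda^2 = 900.
I = 1/900 = 0.001111

0.001111


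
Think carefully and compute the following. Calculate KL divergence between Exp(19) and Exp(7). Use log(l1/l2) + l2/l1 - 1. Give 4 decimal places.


KL divergence for exponential family:
KL = log(l1/l2) + l2/l1 - 1.
log(19/7) = 0.998529.
7/19 = 0.368421.
KL = 0.998529 + 0.368421 - 1 = 0.3669

0.3669


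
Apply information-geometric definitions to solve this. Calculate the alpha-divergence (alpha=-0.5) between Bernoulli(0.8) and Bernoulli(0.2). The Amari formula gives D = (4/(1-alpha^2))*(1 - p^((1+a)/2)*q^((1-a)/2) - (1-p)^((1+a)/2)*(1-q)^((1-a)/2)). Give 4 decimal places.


Amari alpha-divergence:
D = (4/(1-alpha^2))*(1 - p^((1+a)/2)*q^((1-a)/2) - (1-p)^((1+a)/2)*(1-q)^((1-a)/2)).
alpha = -0.5, p = 0.8, q = 0.2.
e1 = (1+alpha)/2 = 0.25, e2 = (1-alpha)/2 = 0.75.
t1 = p^e1 * q^e2 = 0.8^0.25 * 0.2^0.75 = 0.282843.
t2 = (1-p)^e1 * (1-q)^e2 = 0.2^0.25 * 0.8^0.75 = 0.565685.
4/(1-alpha^2) = 5.333333.
D = 5.333333*(1 - 0.282843 - 0.565685) = 0.8078

0.8078


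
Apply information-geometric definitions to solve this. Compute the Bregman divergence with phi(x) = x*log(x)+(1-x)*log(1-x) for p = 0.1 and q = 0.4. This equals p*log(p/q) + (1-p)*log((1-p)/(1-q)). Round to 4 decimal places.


Bregman divergence with negative entropy generator:
D = p*log(p/q) + (1-p)*log((1-p)/(1-q)).
p = 0.1, q = 0.4.
p*log(p/q) = 0.1*log(0.1/0.4) = -0.138629.
(1-p)*log((1-p)/(1-q)) = 0.9*log(0.9/0.6) = 0.364919.
D = -0.138629 + 0.364919 = 0.2263

0.2263


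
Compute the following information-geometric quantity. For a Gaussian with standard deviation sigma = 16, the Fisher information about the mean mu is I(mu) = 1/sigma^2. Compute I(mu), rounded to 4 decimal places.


The Fisher information for the mean of a normal distribution is I(mu) = 1/sigma^2.
sigma = 16, so sigma^2 = 256.
I(mu) = 1/256 = 0.0039

0.0039


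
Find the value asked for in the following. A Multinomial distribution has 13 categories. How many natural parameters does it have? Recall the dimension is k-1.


Exponential family dimension calculation:
For Multinomial with k=13 categories, dim = k-1 = 12.

12


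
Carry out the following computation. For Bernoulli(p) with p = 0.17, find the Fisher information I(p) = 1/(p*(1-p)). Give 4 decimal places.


For Bernoulli(p), Fisher information is I(p) = 1/(p*(1-p)).
p = 0.17, 1-p = 0.83.
p*(1-p) = 0.1411.
I(p) = 1/0.1411 = 7.0872

7.0872


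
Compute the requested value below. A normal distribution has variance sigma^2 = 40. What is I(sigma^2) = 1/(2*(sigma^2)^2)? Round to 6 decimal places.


Fisher information for variance: I(sigma^2) = 1/(2*sigma^4).
sigma^2 = 40, so sigma^4 = 1600.
I = 1/(2*1600) = 1/3200 = 0.000313

0.000313


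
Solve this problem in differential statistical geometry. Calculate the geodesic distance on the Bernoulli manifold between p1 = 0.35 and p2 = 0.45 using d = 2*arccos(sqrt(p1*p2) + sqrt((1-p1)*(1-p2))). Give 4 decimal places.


Geodesic distance on Bernoulli manifold:
d(p1,p2) = 2*arccos(sqrt(p1*p2) + sqrt((1-p1)*(1-p2))).
sqrt(p1*p2) = sqrt(0.35*0.45) = 0.396863.
sqrt((1-p1)*(1-p2)) = sqrt(0.65*0.55) = 0.597913.
arg = 0.396863 + 0.597913 = 0.994776.
d = 2*arccos(0.994776) = 0.2045

0.2045


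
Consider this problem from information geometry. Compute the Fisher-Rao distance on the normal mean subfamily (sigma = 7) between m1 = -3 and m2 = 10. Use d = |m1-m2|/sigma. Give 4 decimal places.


On the fixed-variance normal subfamily, geodesic distance = |m1-m2|/sigma.
|-3 - 10| = 13.
sigma = 7.
d = 13/7 = 1.8571

1.8571


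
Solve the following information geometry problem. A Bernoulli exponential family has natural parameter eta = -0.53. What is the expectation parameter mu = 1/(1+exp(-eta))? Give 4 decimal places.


Dual coordinate (expectation parameter) for Bernoulli:
mu = 1/(1+exp(-eta)).
eta = -0.53.
exp(-eta) = exp(0.53) = 1.698932.
mu = 1/(1+1.698932) = 0.3705

0.3705


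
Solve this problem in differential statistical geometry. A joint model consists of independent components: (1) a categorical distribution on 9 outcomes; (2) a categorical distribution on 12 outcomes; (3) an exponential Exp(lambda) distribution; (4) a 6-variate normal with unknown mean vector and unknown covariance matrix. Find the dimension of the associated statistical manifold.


The dimension of a statistical manifold equals the number of free
(independent) real parameters of the model. For a product of independent
blocks the parameter counts add.
- categorical on 9 outcomes (probabilities sum to 1): 9-1 = 8.
- categorical on 12 outcomes (probabilities sum to 1): 12-1 = 11.
- exponential (lambda): 1.
- 6-variate normal: 6 (mean) + 6*7/2 = 21 (symmetric covariance) = 27.
Total = 8 + 11 + 1 + 27 = 47.
Dimension = 47

47


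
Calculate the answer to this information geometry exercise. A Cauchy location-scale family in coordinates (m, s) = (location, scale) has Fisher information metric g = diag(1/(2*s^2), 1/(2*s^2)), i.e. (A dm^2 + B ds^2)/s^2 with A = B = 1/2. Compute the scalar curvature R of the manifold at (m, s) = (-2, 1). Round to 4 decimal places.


The metric has the form g = (A dm^2 + B ds^2)/s^2 with A = 1/2, B = 1/2.
Substitute u = sqrt(A/B)*m: g = B*(du^2 + ds^2)/s^2, i.e. B times the
Poincare upper half-plane metric, which has constant Gaussian curvature -1.
Scaling a 2D metric by a constant c divides the Gaussian curvature by c,
so K = -1/B = -1/(1/2) = -2.0000 everywhere (the point (m, s) = (-2, 1) is irrelevant:
the curvature is constant).
Scalar curvature in dimension 2: R = 2K = -2/(1/2) = -4.0000.

-4.0000
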